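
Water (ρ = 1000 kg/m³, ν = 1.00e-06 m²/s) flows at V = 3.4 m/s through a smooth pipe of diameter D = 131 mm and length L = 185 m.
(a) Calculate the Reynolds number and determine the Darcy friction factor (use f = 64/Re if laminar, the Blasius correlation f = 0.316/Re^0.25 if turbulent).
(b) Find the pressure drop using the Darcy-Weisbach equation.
(a) Re = V·D/ν = 3.4·0.131/1.00e-06 = 445400 → turbulent (Re > 4000); f = 0.316/Re^0.25 = 0.316/445400^0.25 = 0.012232 (Blasius is strictly valid for Re ≲ 1e5; used here as the smooth-pipe estimate the problem specifies)
(b) Darcy-Weisbach: ΔP = f·(L/D)·½ρV²/1000 = 0.012232·(185/0.131)·½·1000·3.4²/1000 = 99.84 kPa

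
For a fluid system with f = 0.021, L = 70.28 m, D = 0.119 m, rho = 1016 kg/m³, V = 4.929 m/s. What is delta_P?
Formula: \Delta P = f \frac{L}{D} \frac{\rho V^2}{2}
delta_P = 0.021·(70.28/0.119)·0.5·1016·4.929²/1000 = 153.1 kPa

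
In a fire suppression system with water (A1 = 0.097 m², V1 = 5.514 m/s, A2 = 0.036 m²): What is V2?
Formula: V_2 = \frac{A_1 V_1}{A_2}
V2 = 0.097·5.514/0.036 = 14.86 m/s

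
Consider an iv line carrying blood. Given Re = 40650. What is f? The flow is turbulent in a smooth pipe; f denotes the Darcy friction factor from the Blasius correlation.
Formula: f = \frac{0.316}{Re^{0.25}}
f = 0.316/40650^0.25 = 0.02225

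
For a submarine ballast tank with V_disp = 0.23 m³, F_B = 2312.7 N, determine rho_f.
Formula: F_B = \rho_f g V_{disp}
Substituting knowns: 2312.7 = rho_f·9.81·0.23
Solving for rho_f: rho_f = 2312.7/(9.81·0.23) = 1025 kg/m³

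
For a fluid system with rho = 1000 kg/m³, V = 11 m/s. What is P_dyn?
Formula: P_{dyn} = \frac{1}{2} \rho V^2
P_dyn = 0.5·1000·11²/1000 = 60.5 kPa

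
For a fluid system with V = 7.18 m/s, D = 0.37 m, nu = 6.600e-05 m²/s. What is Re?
Formula: Re = \frac{V D}{\nu}
Re = 7.18·0.37/6.600e-05 = 40252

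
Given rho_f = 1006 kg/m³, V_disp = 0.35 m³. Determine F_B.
Formula: F_B = \rho_f g V_{disp}
F_B = 1006·9.81·0.35 = 3454 N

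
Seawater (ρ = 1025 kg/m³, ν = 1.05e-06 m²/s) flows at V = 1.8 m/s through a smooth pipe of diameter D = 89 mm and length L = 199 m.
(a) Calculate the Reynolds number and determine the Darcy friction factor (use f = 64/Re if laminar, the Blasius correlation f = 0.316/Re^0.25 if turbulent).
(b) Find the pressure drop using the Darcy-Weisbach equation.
(a) Re = V·D/ν = 1.8·0.089/1.05e-06 = 152570 → turbulent (Re > 4000); f = 0.316/Re^0.25 = 0.316/152570^0.25 = 0.015989 (Blasius is strictly valid for Re ≲ 1e5; used here as the smooth-pipe estimate the problem specifies)
(b) Darcy-Weisbach: ΔP = f·(L/D)·½ρV²/1000 = 0.015989·(199/0.089)·½·1025·1.8²/1000 = 59.36 kPa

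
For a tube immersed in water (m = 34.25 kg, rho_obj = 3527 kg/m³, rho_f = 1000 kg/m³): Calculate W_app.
Formula: W_{app} = mg\left(1 - \frac{\rho_f}{\rho_{obj}}\right)
W_app = 34.25·9.81·(1 − 1000/3527) = 240.7 N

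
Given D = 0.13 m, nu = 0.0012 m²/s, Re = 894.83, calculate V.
Formula: Re = \frac{V D}{\nu}
Substituting knowns: 894.83 = V·0.13/0.0012
Solving for V: V = 894.83·0.0012/0.13 = 8.26 m/s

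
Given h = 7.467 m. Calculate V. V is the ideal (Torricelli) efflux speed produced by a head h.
Formula: V = \sqrt{2 g h}
V = √(2·9.81·7.467) = 12.1 m/s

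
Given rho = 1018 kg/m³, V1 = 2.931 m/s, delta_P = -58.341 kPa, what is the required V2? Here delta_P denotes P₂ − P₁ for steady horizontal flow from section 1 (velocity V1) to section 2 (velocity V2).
Formula: \Delta P = \frac{1}{2} \rho (V_1^2 - V_2^2)
Substituting knowns: -58.341 = 0.5·1018·(2.931² − V2²)/1000
Solving for V2: V2 = √(2.931² − 2·(-58.341·1000)/1018) = 11.1 m/s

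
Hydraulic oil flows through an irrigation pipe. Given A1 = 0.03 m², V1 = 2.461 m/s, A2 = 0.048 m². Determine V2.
Formula: V_2 = \frac{A_1 V_1}{A_2}
V2 = 0.03·2.461/0.048 = 1.538 m/s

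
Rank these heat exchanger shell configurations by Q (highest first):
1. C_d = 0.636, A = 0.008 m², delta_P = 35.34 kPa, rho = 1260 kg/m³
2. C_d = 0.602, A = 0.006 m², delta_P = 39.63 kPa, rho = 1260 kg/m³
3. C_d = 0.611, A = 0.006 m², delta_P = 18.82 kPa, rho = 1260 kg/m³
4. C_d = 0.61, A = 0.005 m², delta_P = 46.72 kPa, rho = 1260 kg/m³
Case 1: Q = 38.11 L/s
Case 2: Q = 28.65 L/s
Case 3: Q = 20.04 L/s
Case 4: Q = 26.27 L/s
Ranking (highest first): 1, 2, 4, 3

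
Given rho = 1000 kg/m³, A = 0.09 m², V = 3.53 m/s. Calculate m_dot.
Formula: \dot{m} = \rho A V
m_dot = 1000·0.09·3.53 = 317.7 kg/s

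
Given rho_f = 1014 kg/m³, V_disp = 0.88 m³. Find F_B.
Formula: F_B = \rho_f g V_{disp}
F_B = 1014·9.81·0.88 = 8754 N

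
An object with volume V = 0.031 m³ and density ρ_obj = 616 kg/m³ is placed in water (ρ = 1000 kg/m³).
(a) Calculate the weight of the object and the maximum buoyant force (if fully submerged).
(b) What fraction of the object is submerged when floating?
(a) W=rho_obj*g*V=616*9.81*0.031=187.3 N; F_B(max)=rho*g*V=1000*9.81*0.031=304.1 N
(b) Floating fraction=rho_obj/rho=616/1000=0.616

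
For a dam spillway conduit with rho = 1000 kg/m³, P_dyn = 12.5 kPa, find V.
Formula: P_{dyn} = \frac{1}{2} \rho V^2
Substituting knowns: 12.5 = 0.5·1000·V²/1000
Solving for V: V = √(2·(12.5·1000)/1000) = 5 m/s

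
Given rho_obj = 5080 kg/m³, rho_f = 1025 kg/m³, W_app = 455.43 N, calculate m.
Formula: W_{app} = mg\left(1 - \frac{\rho_f}{\rho_{obj}}\right)
Substituting knowns: 455.43 = m·9.81·(1 − 1025/5080)
Solving for m: m = 455.43/(9.81·(1 − 1025/5080)) = 58.16 kg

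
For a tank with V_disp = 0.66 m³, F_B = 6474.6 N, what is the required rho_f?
Formula: F_B = \rho_f g V_{disp}
Substituting knowns: 6474.6 = rho_f·9.81·0.66
Solving for rho_f: rho_f = 6474.6/(9.81·0.66) = 1000 kg/m³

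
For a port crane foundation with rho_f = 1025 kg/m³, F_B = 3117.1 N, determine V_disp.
Formula: F_B = \rho_f g V_{disp}
Substituting knowns: 3117.1 = 1025·9.81·V_disp
Solving for V_disp: V_disp = 3117.1/(1025·9.81) = 0.31 m³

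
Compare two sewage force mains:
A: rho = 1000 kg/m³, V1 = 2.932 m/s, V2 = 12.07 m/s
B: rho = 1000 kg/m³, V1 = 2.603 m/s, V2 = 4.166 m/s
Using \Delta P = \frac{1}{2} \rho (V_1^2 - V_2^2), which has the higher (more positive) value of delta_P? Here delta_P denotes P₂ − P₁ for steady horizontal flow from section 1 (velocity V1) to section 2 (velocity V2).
delta_P(A) = -68.54 kPa, delta_P(B) = -5.29 kPa. Answer: B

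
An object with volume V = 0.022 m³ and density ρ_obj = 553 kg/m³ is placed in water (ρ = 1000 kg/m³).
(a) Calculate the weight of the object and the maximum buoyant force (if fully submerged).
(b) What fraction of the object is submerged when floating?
(a) W=rho_obj*g*V=553*9.81*0.022=119.3 N; F_B(max)=rho*g*V=1000*9.81*0.022=215.8 N
(b) Floating fraction=rho_obj/rho=553/1000=0.553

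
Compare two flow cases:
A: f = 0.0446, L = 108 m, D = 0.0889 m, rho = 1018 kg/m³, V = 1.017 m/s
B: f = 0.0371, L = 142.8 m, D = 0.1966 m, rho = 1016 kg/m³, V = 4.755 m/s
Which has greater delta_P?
delta_P(A) = 28.52 kPa, delta_P(B) = 309.5 kPa. Answer: B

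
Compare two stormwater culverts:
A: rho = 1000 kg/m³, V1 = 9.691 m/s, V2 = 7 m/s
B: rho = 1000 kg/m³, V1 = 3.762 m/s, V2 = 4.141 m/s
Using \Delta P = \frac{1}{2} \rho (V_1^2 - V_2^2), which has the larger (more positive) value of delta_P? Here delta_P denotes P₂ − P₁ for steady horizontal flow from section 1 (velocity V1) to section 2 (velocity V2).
delta_P(A) = 22.46 kPa, delta_P(B) = -1.498 kPa. Answer: A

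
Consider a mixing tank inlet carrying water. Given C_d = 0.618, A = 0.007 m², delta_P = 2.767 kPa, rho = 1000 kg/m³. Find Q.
Formula: Q = C_d A \sqrt{\frac{2 \Delta P}{\rho}}
Q = 0.618·0.007·√(2·(2.767·1000)/1000)·1000 = 10.18 L/s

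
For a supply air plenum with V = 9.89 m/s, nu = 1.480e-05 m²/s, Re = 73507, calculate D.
Formula: Re = \frac{V D}{\nu}
Substituting knowns: 73507 = 9.89·D/1.480e-05
Solving for D: D = 73507·1.480e-05/9.89 = 0.11 m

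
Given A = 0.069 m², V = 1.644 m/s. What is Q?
Formula: Q = A V
Q = 0.069·1.644·1000 = 113.4 L/s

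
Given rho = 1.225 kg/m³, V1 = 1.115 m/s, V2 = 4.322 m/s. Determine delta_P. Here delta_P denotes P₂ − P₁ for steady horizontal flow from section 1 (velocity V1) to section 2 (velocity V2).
Formula: \Delta P = \frac{1}{2} \rho (V_1^2 - V_2^2)
delta_P = 0.5·1.225·(1.115² − 4.322²)/1000 = -0.01068 kPa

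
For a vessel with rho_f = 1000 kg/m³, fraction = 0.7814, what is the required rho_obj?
Formula: f_{sub} = \frac{\rho_{obj}}{\rho_f}
Substituting knowns: 0.7814 = rho_obj/1000
Solving for rho_obj: rho_obj = 0.7814·1000 = 781.4 kg/m³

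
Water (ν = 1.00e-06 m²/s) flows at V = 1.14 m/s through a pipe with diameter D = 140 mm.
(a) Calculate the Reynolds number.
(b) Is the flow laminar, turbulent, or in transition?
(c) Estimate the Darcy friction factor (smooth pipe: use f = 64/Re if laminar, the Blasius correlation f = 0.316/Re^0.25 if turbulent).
(a) Re = V·D/ν = 1.14·0.14/1.00e-06 = 159600
(b) Flow regime: turbulent (Re > 4000)
(c) Friction factor: f = 0.316/Re^0.25 = 0.316/159600^0.25 = 0.01581 (Blasius is strictly valid for Re ≲ 1e5; used here as the smooth-pipe estimate the problem specifies)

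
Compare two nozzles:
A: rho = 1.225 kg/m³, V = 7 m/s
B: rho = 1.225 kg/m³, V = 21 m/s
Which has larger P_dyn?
P_dyn(A) = 0.03001 kPa, P_dyn(B) = 0.2701 kPa. Answer: B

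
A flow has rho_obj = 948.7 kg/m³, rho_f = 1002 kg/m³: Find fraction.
Formula: f_{sub} = \frac{\rho_{obj}}{\rho_f}
fraction = 948.7/1002 = 0.9468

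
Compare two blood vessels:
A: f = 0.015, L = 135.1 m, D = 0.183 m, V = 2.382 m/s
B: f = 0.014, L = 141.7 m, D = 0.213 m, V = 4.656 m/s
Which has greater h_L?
h_L(A) = 3.202 m, h_L(B) = 10.29 m. Answer: B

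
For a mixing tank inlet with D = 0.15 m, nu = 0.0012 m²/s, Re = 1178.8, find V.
Formula: Re = \frac{V D}{\nu}
Substituting knowns: 1178.8 = V·0.15/0.0012
Solving for V: V = 1178.8·0.0012/0.15 = 9.43 m/s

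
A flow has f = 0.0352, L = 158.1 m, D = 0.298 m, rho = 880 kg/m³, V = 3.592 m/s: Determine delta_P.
Formula: \Delta P = f \frac{L}{D} \frac{\rho V^2}{2}
delta_P = 0.0352·(158.1/0.298)·0.5·880·3.592²/1000 = 106 kPa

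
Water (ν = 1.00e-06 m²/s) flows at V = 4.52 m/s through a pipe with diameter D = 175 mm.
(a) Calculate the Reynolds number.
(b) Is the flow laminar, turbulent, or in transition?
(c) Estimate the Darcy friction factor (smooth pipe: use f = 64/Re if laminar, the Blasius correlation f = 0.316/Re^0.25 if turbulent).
(a) Re = V·D/ν = 4.52·0.175/1.00e-06 = 791000
(b) Flow regime: turbulent (Re > 4000)
(c) Friction factor: f = 0.316/Re^0.25 = 0.316/791000^0.25 = 0.0106 (Blasius is strictly valid for Re ≲ 1e5; used here as the smooth-pipe estimate the problem specifies)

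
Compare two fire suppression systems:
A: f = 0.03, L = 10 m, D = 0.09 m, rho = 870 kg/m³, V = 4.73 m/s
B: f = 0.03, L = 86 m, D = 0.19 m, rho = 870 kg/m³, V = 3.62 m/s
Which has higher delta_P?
delta_P(A) = 32.44 kPa, delta_P(B) = 77.41 kPa. Answer: B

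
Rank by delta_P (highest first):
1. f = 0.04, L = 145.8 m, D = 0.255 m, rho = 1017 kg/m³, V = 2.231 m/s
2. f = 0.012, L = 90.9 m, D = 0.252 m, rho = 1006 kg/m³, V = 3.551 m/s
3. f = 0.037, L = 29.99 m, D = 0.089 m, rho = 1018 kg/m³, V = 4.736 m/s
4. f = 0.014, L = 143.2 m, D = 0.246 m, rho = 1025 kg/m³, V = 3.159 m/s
Case 1: delta_P = 57.89 kPa
Case 2: delta_P = 27.45 kPa
Case 3: delta_P = 142.3 kPa
Case 4: delta_P = 41.68 kPa
Ranking (highest first): 3, 1, 4, 2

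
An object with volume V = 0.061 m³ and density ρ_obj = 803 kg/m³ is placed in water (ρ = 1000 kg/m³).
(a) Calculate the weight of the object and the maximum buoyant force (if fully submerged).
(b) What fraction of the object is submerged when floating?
(a) W=rho_obj*g*V=803*9.81*0.061=480.5 N; F_B(max)=rho*g*V=1000*9.81*0.061=598.4 N
(b) Floating fraction=rho_obj/rho=803/1000=0.803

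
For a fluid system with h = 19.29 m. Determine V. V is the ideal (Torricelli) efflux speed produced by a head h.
Formula: V = \sqrt{2 g h}
V = √(2·9.81·19.29) = 19.45 m/s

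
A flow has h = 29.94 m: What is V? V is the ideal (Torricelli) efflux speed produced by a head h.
Formula: V = \sqrt{2 g h}
V = √(2·9.81·29.94) = 24.24 m/s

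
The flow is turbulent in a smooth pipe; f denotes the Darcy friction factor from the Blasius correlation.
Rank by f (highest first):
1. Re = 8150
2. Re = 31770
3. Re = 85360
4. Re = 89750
Case 1: f = 0.03326
Case 2: f = 0.02367
Case 3: f = 0.01849
Case 4: f = 0.01826
Ranking (highest first): 1, 2, 3, 4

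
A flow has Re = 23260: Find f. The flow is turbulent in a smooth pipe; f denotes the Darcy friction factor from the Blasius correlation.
Formula: f = \frac{0.316}{Re^{0.25}}
f = 0.316/23260^0.25 = 0.02559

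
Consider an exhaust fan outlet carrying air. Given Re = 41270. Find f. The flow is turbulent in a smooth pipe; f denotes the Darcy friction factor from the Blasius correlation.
Formula: f = \frac{0.316}{Re^{0.25}}
f = 0.316/41270^0.25 = 0.02217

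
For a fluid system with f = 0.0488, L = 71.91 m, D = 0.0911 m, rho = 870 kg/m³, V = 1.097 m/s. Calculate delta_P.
Formula: \Delta P = f \frac{L}{D} \frac{\rho V^2}{2}
delta_P = 0.0488·(71.91/0.0911)·0.5·870·1.097²/1000 = 20.16 kPa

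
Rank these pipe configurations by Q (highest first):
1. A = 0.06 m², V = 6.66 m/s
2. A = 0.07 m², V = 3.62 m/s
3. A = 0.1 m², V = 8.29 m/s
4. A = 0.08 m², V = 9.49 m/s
Case 1: Q = 399.6 L/s
Case 2: Q = 253.4 L/s
Case 3: Q = 829 L/s
Case 4: Q = 759.2 L/s
Ranking (highest first): 3, 4, 1, 2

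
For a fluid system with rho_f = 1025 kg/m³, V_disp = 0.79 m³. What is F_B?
Formula: F_B = \rho_f g V_{disp}
F_B = 1025·9.81·0.79 = 7944 N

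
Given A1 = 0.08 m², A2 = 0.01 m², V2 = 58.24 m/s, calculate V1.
Formula: V_2 = \frac{A_1 V_1}{A_2}
Substituting knowns: 58.24 = 0.08·V1/0.01
Solving for V1: V1 = 58.24·0.01/0.08 = 7.28 m/s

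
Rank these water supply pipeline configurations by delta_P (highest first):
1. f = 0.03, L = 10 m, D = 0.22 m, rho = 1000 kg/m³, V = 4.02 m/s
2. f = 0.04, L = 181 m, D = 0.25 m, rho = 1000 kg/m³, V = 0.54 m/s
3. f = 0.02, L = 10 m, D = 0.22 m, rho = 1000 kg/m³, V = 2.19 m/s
Case 1: delta_P = 11.02 kPa
Case 2: delta_P = 4.222 kPa
Case 3: delta_P = 2.18 kPa
Ranking (highest first): 1, 2, 3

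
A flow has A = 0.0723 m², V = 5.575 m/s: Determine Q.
Formula: Q = A V
Q = 0.0723·5.575·1000 = 403.1 L/s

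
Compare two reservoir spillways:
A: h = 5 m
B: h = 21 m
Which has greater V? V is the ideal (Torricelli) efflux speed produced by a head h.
V(A) = 9.905 m/s, V(B) = 20.3 m/s. Answer: B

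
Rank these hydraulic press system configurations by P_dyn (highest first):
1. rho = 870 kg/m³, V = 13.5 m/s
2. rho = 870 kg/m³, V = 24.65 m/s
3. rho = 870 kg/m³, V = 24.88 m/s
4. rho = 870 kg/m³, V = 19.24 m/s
Case 1: P_dyn = 79.28 kPa
Case 2: P_dyn = 264.3 kPa
Case 3: P_dyn = 269.3 kPa
Case 4: P_dyn = 161 kPa
Ranking (highest first): 3, 2, 4, 1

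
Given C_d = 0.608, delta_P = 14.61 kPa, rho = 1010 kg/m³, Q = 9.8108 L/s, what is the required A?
Formula: Q = C_d A \sqrt{\frac{2 \Delta P}{\rho}}
Substituting knowns: 9.8108 = 0.608·A·√(2·(14.61·1000)/1010)·1000
Solving for A: A = (9.8108/1000)/(0.608·√(2·(14.61·1000)/1010)) = 0.003 m²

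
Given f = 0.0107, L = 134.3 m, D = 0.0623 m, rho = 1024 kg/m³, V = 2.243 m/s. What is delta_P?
Formula: \Delta P = f \frac{L}{D} \frac{\rho V^2}{2}
delta_P = 0.0107·(134.3/0.0623)·0.5·1024·2.243²/1000 = 59.42 kPa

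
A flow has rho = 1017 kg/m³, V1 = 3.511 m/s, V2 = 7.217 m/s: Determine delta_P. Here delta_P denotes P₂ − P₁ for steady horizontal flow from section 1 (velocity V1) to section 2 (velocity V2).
Formula: \Delta P = \frac{1}{2} \rho (V_1^2 - V_2^2)
delta_P = 0.5·1017·(3.511² − 7.217²)/1000 = -20.22 kPa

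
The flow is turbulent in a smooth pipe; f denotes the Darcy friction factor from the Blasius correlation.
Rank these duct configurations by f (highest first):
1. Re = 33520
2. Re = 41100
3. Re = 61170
Case 1: f = 0.02335
Case 2: f = 0.02219
Case 3: f = 0.02009
Ranking (highest first): 1, 2, 3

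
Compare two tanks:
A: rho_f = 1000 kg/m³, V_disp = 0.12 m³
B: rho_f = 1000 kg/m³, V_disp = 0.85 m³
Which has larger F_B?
F_B(A) = 1177 N, F_B(B) = 8338 N. Answer: B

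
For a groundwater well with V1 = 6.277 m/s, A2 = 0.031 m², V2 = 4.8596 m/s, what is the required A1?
Formula: V_2 = \frac{A_1 V_1}{A_2}
Substituting knowns: 4.8596 = A1·6.277/0.031
Solving for A1: A1 = 4.8596·0.031/6.277 = 0.024 m²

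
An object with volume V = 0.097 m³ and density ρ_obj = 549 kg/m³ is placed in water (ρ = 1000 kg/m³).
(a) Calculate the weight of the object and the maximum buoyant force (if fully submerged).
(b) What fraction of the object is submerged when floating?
(a) W=rho_obj*g*V=549*9.81*0.097=522.4 N; F_B(max)=rho*g*V=1000*9.81*0.097=951.6 N
(b) Floating fraction=rho_obj/rho=549/1000=0.549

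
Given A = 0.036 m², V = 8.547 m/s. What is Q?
Formula: Q = A V
Q = 0.036·8.547·1000 = 307.7 L/s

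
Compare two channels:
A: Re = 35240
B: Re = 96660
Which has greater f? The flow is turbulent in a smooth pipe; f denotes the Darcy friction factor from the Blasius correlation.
f(A) = 0.02306, f(B) = 0.01792. Answer: A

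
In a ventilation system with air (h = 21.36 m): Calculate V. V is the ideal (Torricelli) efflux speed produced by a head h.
Formula: V = \sqrt{2 g h}
V = √(2·9.81·21.36) = 20.47 m/s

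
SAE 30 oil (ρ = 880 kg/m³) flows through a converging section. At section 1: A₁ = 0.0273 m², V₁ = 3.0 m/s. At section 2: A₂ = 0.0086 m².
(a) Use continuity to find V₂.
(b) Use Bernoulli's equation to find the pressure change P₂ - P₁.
(a) Continuity: A₁V₁=A₂V₂ -> V₂=A₁V₁/A₂=0.0273*3.0/0.0086=9.52 m/s
(b) Bernoulli: P₂-P₁=0.5*rho*(V₁^2-V₂^2)/1000=0.5*880*(3.0^2-9.52^2)/1000=-35.92 kPa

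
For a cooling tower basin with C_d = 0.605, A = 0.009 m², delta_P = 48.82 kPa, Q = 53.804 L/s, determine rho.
Formula: Q = C_d A \sqrt{\frac{2 \Delta P}{\rho}}
Substituting knowns: 53.804 = 0.605·0.009·√(2·(48.82·1000)/rho)·1000
Solving for rho: rho = 2·(48.82·1000)/((53.804/1000)/(0.605·0.009))² = 1000 kg/m³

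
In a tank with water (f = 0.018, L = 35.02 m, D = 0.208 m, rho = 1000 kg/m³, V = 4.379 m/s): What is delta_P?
Formula: \Delta P = f \frac{L}{D} \frac{\rho V^2}{2}
delta_P = 0.018·(35.02/0.208)·0.5·1000·4.379²/1000 = 29.06 kPa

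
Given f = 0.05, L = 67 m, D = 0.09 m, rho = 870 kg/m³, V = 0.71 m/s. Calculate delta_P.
Formula: \Delta P = f \frac{L}{D} \frac{\rho V^2}{2}
delta_P = 0.05·(67/0.09)·0.5·870·0.71²/1000 = 8.162 kPa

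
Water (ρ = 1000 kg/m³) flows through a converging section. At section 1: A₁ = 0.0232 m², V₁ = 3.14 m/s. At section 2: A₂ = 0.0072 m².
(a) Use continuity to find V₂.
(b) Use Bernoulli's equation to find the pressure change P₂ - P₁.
(a) Continuity: A₁V₁=A₂V₂ -> V₂=A₁V₁/A₂=0.0232*3.14/0.0072=10.12 m/s
(b) Bernoulli: P₂-P₁=0.5*rho*(V₁^2-V₂^2)/1000=0.5*1000*(3.14^2-10.12^2)/1000=-46.28 kPa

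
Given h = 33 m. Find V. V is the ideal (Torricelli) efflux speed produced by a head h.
Formula: V = \sqrt{2 g h}
V = √(2·9.81·33) = 25.45 m/s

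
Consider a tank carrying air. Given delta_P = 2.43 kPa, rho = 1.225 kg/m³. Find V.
Formula: V = \sqrt{\frac{2 \Delta P}{\rho}}
V = √(2·(2.43·1000)/1.225) = 62.99 m/s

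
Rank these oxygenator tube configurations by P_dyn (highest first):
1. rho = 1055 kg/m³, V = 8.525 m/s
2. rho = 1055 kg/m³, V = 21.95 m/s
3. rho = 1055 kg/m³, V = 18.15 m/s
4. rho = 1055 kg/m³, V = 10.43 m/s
Case 1: P_dyn = 38.34 kPa
Case 2: P_dyn = 254.2 kPa
Case 3: P_dyn = 173.8 kPa
Case 4: P_dyn = 57.38 kPa
Ranking (highest first): 2, 3, 4, 1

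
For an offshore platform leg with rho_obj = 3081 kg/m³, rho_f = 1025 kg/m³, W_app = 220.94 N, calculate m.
Formula: W_{app} = mg\left(1 - \frac{\rho_f}{\rho_{obj}}\right)
Substituting knowns: 220.94 = m·9.81·(1 − 1025/3081)
Solving for m: m = 220.94/(9.81·(1 − 1025/3081)) = 33.75 kg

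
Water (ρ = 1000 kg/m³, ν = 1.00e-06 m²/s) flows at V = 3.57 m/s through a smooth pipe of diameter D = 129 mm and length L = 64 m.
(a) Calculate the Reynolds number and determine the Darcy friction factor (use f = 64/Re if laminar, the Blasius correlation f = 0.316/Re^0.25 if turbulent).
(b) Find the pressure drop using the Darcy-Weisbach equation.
(a) Re = V·D/ν = 3.57·0.129/1.00e-06 = 460530 → turbulent (Re > 4000); f = 0.316/Re^0.25 = 0.316/460530^0.25 = 0.01213 (Blasius is strictly valid for Re ≲ 1e5; used here as the smooth-pipe estimate the problem specifies)
(b) Darcy-Weisbach: ΔP = f·(L/D)·½ρV²/1000 = 0.01213·(64/0.129)·½·1000·3.57²/1000 = 38.35 kPa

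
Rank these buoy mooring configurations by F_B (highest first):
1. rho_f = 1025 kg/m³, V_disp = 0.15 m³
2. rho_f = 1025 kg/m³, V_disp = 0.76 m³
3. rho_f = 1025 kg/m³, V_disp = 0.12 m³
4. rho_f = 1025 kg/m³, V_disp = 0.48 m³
Case 1: F_B = 1508 N
Case 2: F_B = 7642 N
Case 3: F_B = 1207 N
Case 4: F_B = 4827 N
Ranking (highest first): 2, 4, 1, 3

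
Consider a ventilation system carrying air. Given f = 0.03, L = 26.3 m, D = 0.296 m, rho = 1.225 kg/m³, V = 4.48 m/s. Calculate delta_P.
Formula: \Delta P = f \frac{L}{D} \frac{\rho V^2}{2}
delta_P = 0.03·(26.3/0.296)·0.5·1.225·4.48²/1000 = 0.03277 kPa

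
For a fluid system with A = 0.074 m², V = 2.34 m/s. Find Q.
Formula: Q = A V
Q = 0.074·2.34·1000 = 173.2 L/s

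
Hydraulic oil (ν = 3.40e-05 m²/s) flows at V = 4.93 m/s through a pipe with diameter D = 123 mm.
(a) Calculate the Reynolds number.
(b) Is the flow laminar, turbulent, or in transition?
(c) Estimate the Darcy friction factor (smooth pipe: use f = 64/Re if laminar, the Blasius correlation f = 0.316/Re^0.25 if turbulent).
(a) Re = V·D/ν = 4.93·0.123/3.40e-05 = 17835
(b) Flow regime: turbulent (Re > 4000)
(c) Friction factor: f = 0.316/Re^0.25 = 0.316/17835^0.25 = 0.02734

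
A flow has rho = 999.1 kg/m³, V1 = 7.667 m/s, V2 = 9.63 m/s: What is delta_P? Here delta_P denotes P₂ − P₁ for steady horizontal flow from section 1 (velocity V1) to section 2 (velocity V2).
Formula: \Delta P = \frac{1}{2} \rho (V_1^2 - V_2^2)
delta_P = 0.5·999.1·(7.667² − 9.63²)/1000 = -16.96 kPa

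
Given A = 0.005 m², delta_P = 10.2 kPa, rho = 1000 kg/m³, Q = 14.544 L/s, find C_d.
Formula: Q = C_d A \sqrt{\frac{2 \Delta P}{\rho}}
Substituting knowns: 14.544 = C_d·0.005·√(2·(10.2·1000)/1000)·1000
Solving for C_d: C_d = (14.544/1000)/(0.005·√(2·(10.2·1000)/1000)) = 0.644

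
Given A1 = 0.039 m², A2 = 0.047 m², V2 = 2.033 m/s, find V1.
Formula: V_2 = \frac{A_1 V_1}{A_2}
Substituting knowns: 2.033 = 0.039·V1/0.047
Solving for V1: V1 = 2.033·0.047/0.039 = 2.45 m/s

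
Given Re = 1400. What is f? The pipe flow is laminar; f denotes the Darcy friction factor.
Formula: f = \frac{64}{Re}
f = 64/1400 = 0.04571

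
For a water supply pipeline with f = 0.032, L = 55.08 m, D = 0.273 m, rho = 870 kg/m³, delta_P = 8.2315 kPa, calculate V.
Formula: \Delta P = f \frac{L}{D} \frac{\rho V^2}{2}
Substituting knowns: 8.2315 = 0.032·(55.08/0.273)·0.5·870·V²/1000
Solving for V: V = √((8.2315·1000)/(0.032·(55.08/0.273)·0.5·870)) = 1.712 m/s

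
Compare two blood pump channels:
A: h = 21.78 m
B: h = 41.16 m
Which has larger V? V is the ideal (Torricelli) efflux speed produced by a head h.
V(A) = 20.67 m/s, V(B) = 28.42 m/s. Answer: B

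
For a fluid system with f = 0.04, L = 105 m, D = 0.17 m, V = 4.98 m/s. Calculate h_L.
Formula: h_L = f \frac{L}{D} \frac{V^2}{2g}
h_L = 0.04·(105/0.17)·4.98²/(2·9.81) = 31.23 m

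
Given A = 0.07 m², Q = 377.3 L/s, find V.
Formula: Q = A V
Substituting knowns: 377.3 = 0.07·V·1000
Solving for V: V = (377.3/1000)/0.07 = 5.39 m/s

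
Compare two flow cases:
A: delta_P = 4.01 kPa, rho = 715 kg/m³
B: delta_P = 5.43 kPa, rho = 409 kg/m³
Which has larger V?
V(A) = 3.349 m/s, V(B) = 5.153 m/s. Answer: B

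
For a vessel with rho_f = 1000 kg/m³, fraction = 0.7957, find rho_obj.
Formula: f_{sub} = \frac{\rho_{obj}}{\rho_f}
Substituting knowns: 0.7957 = rho_obj/1000
Solving for rho_obj: rho_obj = 0.7957·1000 = 795.7 kg/m³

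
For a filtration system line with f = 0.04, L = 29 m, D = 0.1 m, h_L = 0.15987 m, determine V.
Formula: h_L = f \frac{L}{D} \frac{V^2}{2g}
Substituting knowns: 0.15987 = 0.04·(29/0.1)·V²/(2·9.81)
Solving for V: V = √(0.15987·2·9.81/(0.04·(29/0.1))) = 0.52 m/s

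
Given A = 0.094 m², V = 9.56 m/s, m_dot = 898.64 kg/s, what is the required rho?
Formula: \dot{m} = \rho A V
Substituting knowns: 898.64 = rho·0.094·9.56
Solving for rho: rho = 898.64/(0.094·9.56) = 1000 kg/m³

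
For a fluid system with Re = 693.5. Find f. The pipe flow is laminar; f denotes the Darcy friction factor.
Formula: f = \frac{64}{Re}
f = 64/693.5 = 0.09229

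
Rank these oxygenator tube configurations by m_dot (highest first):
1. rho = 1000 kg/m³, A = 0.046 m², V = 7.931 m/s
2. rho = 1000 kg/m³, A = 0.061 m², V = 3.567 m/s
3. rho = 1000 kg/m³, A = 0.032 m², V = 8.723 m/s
Case 1: m_dot = 364.8 kg/s
Case 2: m_dot = 217.6 kg/s
Case 3: m_dot = 279.1 kg/s
Ranking (highest first): 1, 3, 2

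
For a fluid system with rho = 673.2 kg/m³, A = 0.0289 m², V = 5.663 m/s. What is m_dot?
Formula: \dot{m} = \rho A V
m_dot = 673.2·0.0289·5.663 = 110.2 kg/s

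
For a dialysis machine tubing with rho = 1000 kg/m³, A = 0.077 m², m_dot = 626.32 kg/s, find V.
Formula: \dot{m} = \rho A V
Substituting knowns: 626.32 = 1000·0.077·V
Solving for V: V = 626.32/(1000·0.077) = 8.134 m/s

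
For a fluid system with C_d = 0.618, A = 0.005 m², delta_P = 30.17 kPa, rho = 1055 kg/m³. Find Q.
Formula: Q = C_d A \sqrt{\frac{2 \Delta P}{\rho}}
Q = 0.618·0.005·√(2·(30.17·1000)/1055)·1000 = 23.37 L/s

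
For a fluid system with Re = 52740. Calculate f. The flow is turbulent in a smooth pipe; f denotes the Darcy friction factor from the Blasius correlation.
Formula: f = \frac{0.316}{Re^{0.25}}
f = 0.316/52740^0.25 = 0.02085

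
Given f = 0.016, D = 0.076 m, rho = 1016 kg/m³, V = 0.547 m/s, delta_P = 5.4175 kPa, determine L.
Formula: \Delta P = f \frac{L}{D} \frac{\rho V^2}{2}
Substituting knowns: 5.4175 = 0.016·(L/0.076)·0.5·1016·0.547²/1000
Solving for L: L = (5.4175·1000)·0.076/(0.016·0.5·1016·0.547²) = 169.3 m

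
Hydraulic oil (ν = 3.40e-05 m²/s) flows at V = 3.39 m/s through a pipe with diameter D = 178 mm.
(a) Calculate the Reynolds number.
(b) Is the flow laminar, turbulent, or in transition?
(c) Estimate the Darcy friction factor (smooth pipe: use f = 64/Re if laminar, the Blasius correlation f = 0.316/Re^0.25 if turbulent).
(a) Re = V·D/ν = 3.39·0.178/3.40e-05 = 17748
(b) Flow regime: turbulent (Re > 4000)
(c) Friction factor: f = 0.316/Re^0.25 = 0.316/17748^0.25 = 0.02738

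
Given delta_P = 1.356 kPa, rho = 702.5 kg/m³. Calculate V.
Formula: V = \sqrt{\frac{2 \Delta P}{\rho}}
V = √(2·(1.356·1000)/702.5) = 1.965 m/s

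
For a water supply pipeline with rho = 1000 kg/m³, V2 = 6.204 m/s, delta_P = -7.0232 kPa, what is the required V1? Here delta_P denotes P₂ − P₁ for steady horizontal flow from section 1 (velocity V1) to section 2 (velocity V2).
Formula: \Delta P = \frac{1}{2} \rho (V_1^2 - V_2^2)
Substituting knowns: -7.0232 = 0.5·1000·(V1² − 6.204²)/1000
Solving for V1: V1 = √(6.204² + 2·(-7.0232·1000)/1000) = 4.944 m/s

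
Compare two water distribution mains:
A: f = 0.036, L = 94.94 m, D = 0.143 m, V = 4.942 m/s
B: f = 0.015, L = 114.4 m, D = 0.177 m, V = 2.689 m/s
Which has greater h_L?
h_L(A) = 29.75 m, h_L(B) = 3.573 m. Answer: A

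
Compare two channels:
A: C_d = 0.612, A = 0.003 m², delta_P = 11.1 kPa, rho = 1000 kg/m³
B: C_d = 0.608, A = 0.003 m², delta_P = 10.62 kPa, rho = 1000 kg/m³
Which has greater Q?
Q(A) = 8.651 L/s, Q(B) = 8.406 L/s. Answer: A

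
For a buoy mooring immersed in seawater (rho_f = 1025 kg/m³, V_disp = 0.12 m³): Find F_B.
Formula: F_B = \rho_f g V_{disp}
F_B = 1025·9.81·0.12 = 1207 N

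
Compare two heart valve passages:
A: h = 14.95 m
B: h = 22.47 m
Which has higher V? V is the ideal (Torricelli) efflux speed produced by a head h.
V(A) = 17.13 m/s, V(B) = 21 m/s. Answer: B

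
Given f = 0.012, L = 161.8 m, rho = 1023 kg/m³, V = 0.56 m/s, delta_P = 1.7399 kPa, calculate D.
Formula: \Delta P = f \frac{L}{D} \frac{\rho V^2}{2}
Substituting knowns: 1.7399 = 0.012·(161.8/D)·0.5·1023·0.56²/1000
Solving for D: D = 0.012·161.8·0.5·1023·0.56²/(1.7399·1000) = 0.179 m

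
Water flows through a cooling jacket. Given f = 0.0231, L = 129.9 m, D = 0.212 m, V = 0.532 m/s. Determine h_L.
Formula: h_L = f \frac{L}{D} \frac{V^2}{2g}
h_L = 0.0231·(129.9/0.212)·0.532²/(2·9.81) = 0.2042 m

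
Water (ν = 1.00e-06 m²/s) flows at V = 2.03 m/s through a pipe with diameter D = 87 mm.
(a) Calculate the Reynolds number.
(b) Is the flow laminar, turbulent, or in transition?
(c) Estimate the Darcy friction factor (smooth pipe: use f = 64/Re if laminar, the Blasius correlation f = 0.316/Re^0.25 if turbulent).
(a) Re = V·D/ν = 2.03·0.087/1.00e-06 = 176610
(b) Flow regime: turbulent (Re > 4000)
(c) Friction factor: f = 0.316/Re^0.25 = 0.316/176610^0.25 = 0.01541 (Blasius is strictly valid for Re ≲ 1e5; used here as the smooth-pipe estimate the problem specifies)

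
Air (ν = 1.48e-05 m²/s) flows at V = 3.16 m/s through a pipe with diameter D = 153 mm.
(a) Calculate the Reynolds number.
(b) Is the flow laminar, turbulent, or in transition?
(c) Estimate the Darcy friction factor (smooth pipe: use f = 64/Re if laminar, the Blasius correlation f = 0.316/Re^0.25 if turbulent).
(a) Re = V·D/ν = 3.16·0.153/1.48e-05 = 32668
(b) Flow regime: turbulent (Re > 4000)
(c) Friction factor: f = 0.316/Re^0.25 = 0.316/32668^0.25 = 0.0235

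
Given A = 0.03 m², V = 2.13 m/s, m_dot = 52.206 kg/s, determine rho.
Formula: \dot{m} = \rho A V
Substituting knowns: 52.206 = rho·0.03·2.13
Solving for rho: rho = 52.206/(0.03·2.13) = 817 kg/m³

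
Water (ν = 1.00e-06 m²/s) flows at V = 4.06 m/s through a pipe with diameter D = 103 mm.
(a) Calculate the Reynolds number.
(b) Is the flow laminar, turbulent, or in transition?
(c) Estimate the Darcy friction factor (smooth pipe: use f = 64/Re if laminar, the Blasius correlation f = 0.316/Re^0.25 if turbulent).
(a) Re = V·D/ν = 4.06·0.103/1.00e-06 = 418180
(b) Flow regime: turbulent (Re > 4000)
(c) Friction factor: f = 0.316/Re^0.25 = 0.316/418180^0.25 = 0.01243 (Blasius is strictly valid for Re ≲ 1e5; used here as the smooth-pipe estimate the problem specifies)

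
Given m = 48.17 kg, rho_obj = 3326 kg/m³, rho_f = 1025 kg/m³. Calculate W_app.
Formula: W_{app} = mg\left(1 - \frac{\rho_f}{\rho_{obj}}\right)
W_app = 48.17·9.81·(1 − 1025/3326) = 326.9 N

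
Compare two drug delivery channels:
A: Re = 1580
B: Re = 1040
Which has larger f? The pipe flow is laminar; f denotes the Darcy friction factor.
f(A) = 0.04051, f(B) = 0.06154. Answer: B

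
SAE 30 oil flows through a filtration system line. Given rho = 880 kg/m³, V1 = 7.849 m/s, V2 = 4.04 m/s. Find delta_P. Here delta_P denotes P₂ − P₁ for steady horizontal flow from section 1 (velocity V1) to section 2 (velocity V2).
Formula: \Delta P = \frac{1}{2} \rho (V_1^2 - V_2^2)
delta_P = 0.5·880·(7.849² − 4.04²)/1000 = 19.93 kPa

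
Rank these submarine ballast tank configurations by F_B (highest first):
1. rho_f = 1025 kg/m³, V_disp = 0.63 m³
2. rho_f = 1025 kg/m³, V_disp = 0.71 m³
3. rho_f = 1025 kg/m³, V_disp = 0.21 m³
Case 1: F_B = 6335 N
Case 2: F_B = 7139 N
Case 3: F_B = 2112 N
Ranking (highest first): 2, 1, 3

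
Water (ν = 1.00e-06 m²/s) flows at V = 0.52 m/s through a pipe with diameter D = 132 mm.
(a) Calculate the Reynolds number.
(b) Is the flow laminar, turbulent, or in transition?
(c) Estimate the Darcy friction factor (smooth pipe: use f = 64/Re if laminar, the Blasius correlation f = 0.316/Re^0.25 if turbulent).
(a) Re = V·D/ν = 0.52·0.132/1.00e-06 = 68640
(b) Flow regime: turbulent (Re > 4000)
(c) Friction factor: f = 0.316/Re^0.25 = 0.316/68640^0.25 = 0.01952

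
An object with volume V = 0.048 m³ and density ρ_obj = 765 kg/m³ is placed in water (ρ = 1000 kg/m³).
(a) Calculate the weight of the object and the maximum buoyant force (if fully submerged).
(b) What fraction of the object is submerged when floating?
(a) W=rho_obj*g*V=765*9.81*0.048=360.2 N; F_B(max)=rho*g*V=1000*9.81*0.048=470.9 N
(b) Floating fraction=rho_obj/rho=765/1000=0.765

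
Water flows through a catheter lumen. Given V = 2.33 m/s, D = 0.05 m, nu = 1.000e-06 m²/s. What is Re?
Formula: Re = \frac{V D}{\nu}
Re = 2.33·0.05/1.000e-06 = 116500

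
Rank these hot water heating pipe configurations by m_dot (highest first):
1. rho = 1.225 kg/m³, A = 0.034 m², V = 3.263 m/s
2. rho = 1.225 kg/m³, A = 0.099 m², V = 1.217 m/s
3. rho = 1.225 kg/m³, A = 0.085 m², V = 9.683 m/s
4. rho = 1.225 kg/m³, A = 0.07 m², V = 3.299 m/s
Case 1: m_dot = 0.1359 kg/s
Case 2: m_dot = 0.1476 kg/s
Case 3: m_dot = 1.008 kg/s
Case 4: m_dot = 0.2829 kg/s
Ranking (highest first): 3, 4, 2, 1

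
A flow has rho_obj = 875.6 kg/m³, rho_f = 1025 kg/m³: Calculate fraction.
Formula: f_{sub} = \frac{\rho_{obj}}{\rho_f}
fraction = 875.6/1025 = 0.8542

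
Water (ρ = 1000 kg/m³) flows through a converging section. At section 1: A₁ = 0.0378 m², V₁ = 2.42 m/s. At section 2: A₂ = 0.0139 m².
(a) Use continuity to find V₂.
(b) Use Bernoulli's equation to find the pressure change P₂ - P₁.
(a) Continuity: A₁V₁=A₂V₂ -> V₂=A₁V₁/A₂=0.0378*2.42/0.0139=6.58 m/s
(b) Bernoulli: P₂-P₁=0.5*rho*(V₁^2-V₂^2)/1000=0.5*1000*(2.42^2-6.58^2)/1000=-18.72 kPa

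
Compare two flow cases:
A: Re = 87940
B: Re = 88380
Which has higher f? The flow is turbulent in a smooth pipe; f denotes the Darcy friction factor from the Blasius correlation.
f(A) = 0.01835, f(B) = 0.01833. Answer: A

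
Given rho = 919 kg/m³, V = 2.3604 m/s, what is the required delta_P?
Formula: V = \sqrt{\frac{2 \Delta P}{\rho}}
Substituting knowns: 2.3604 = √(2·(delta_P·1000)/919)
Solving for delta_P: delta_P = 2.3604²·919/2/1000 = 2.56 kPa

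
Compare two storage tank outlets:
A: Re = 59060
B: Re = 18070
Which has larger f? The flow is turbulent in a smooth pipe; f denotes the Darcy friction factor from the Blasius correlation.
f(A) = 0.02027, f(B) = 0.02726. Answer: B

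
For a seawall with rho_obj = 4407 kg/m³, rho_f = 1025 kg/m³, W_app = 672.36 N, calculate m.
Formula: W_{app} = mg\left(1 - \frac{\rho_f}{\rho_{obj}}\right)
Substituting knowns: 672.36 = m·9.81·(1 − 1025/4407)
Solving for m: m = 672.36/(9.81·(1 − 1025/4407)) = 89.31 kg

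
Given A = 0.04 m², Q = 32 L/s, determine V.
Formula: Q = A V
Substituting knowns: 32 = 0.04·V·1000
Solving for V: V = (32/1000)/0.04 = 0.8 m/s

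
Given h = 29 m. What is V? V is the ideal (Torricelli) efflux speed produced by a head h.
Formula: V = \sqrt{2 g h}
V = √(2·9.81·29) = 23.85 m/s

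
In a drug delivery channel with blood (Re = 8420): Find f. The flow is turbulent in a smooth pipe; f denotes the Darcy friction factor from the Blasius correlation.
Formula: f = \frac{0.316}{Re^{0.25}}
f = 0.316/8420^0.25 = 0.03299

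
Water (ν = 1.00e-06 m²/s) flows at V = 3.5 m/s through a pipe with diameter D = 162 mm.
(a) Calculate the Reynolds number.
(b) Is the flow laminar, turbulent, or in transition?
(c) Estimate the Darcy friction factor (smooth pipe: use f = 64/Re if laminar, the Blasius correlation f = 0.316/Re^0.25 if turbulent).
(a) Re = V·D/ν = 3.5·0.162/1.00e-06 = 567000
(b) Flow regime: turbulent (Re > 4000)
(c) Friction factor: f = 0.316/Re^0.25 = 0.316/567000^0.25 = 0.01152 (Blasius is strictly valid for Re ≲ 1e5; used here as the smooth-pipe estimate the problem specifies)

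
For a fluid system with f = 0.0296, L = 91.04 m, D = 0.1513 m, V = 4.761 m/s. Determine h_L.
Formula: h_L = f \frac{L}{D} \frac{V^2}{2g}
h_L = 0.0296·(91.04/0.1513)·4.761²/(2·9.81) = 20.58 m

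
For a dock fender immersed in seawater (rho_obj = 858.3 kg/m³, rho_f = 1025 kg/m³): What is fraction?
Formula: f_{sub} = \frac{\rho_{obj}}{\rho_f}
fraction = 858.3/1025 = 0.8374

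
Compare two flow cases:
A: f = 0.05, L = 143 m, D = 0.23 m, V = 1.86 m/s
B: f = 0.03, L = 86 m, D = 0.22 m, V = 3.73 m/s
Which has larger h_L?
h_L(A) = 5.482 m, h_L(B) = 8.316 m. Answer: B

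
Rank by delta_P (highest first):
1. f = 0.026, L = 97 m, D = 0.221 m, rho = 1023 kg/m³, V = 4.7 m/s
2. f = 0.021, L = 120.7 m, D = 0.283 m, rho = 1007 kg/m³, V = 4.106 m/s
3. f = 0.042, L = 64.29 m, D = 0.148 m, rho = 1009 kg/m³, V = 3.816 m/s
Case 1: delta_P = 128.9 kPa
Case 2: delta_P = 76.03 kPa
Case 3: delta_P = 134 kPa
Ranking (highest first): 3, 1, 2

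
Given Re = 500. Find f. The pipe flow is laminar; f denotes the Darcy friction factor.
Formula: f = \frac{64}{Re}
f = 64/500 = 0.128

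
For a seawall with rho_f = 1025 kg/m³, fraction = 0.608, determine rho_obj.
Formula: f_{sub} = \frac{\rho_{obj}}{\rho_f}
Substituting knowns: 0.608 = rho_obj/1025
Solving for rho_obj: rho_obj = 0.608·1025 = 623.2 kg/m³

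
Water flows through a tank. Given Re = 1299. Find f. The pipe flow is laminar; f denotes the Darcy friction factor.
Formula: f = \frac{64}{Re}
f = 64/1299 = 0.04927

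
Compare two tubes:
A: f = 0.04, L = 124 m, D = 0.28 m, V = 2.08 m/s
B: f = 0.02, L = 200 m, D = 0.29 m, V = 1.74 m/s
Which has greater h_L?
h_L(A) = 3.906 m, h_L(B) = 2.128 m. Answer: A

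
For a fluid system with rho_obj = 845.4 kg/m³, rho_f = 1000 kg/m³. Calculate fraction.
Formula: f_{sub} = \frac{\rho_{obj}}{\rho_f}
fraction = 845.4/1000 = 0.8454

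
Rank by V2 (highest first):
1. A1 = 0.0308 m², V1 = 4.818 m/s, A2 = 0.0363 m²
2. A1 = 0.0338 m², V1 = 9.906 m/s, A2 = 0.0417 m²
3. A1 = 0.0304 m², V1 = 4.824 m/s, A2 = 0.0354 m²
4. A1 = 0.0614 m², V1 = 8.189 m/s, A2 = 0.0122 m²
Case 1: V2 = 4.088 m/s
Case 2: V2 = 8.029 m/s
Case 3: V2 = 4.143 m/s
Case 4: V2 = 41.21 m/s
Ranking (highest first): 4, 2, 3, 1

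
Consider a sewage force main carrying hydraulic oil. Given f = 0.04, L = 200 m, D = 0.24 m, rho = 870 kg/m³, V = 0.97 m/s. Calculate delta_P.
Formula: \Delta P = f \frac{L}{D} \frac{\rho V^2}{2}
delta_P = 0.04·(200/0.24)·0.5·870·0.97²/1000 = 13.64 kPa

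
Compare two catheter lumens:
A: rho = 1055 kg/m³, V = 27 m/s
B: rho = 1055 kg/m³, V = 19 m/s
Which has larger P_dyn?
P_dyn(A) = 384.5 kPa, P_dyn(B) = 190.4 kPa. Answer: A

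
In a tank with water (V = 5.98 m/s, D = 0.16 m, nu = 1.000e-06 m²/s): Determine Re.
Formula: Re = \frac{V D}{\nu}
Re = 5.98·0.16/1.000e-06 = 956800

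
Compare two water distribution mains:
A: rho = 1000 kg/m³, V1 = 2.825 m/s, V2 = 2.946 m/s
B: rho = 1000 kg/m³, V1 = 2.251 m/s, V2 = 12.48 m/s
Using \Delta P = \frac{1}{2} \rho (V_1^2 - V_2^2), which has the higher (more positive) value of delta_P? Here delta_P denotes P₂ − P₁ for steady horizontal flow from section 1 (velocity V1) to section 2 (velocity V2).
delta_P(A) = -0.3491 kPa, delta_P(B) = -75.34 kPa. Answer: A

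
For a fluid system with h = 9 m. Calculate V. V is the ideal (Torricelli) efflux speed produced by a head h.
Formula: V = \sqrt{2 g h}
V = √(2·9.81·9) = 13.29 m/s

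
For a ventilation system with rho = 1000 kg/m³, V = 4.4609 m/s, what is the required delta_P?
Formula: V = \sqrt{\frac{2 \Delta P}{\rho}}
Substituting knowns: 4.4609 = √(2·(delta_P·1000)/1000)
Solving for delta_P: delta_P = 4.4609²·1000/2/1000 = 9.95 kPa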